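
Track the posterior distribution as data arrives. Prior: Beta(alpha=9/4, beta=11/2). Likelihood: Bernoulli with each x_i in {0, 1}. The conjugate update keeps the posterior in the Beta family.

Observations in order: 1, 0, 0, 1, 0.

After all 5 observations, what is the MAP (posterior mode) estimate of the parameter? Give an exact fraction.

13/43

obs 1: x=1 → posterior Beta(13/4, 11/2)
obs 2: x=0 → posterior Beta(13/4, 13/2)
obs 3: x=0 → posterior Beta(13/4, 15/2)
obs 4: x=1 → posterior Beta(17/4, 15/2)
obs 5: x=0 → posterior Beta(17/4, 17/2)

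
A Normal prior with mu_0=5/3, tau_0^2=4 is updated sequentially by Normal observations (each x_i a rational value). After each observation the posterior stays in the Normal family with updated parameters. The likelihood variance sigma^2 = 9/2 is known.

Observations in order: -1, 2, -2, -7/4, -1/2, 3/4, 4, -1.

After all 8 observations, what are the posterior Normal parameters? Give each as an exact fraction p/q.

mu_0=19/73, tau_0^2=36/73

obs 1: x=-1 → posterior Normal(7/17, 36/17)
obs 2: x=2 → posterior Normal(23/25, 36/25)
obs 3: x=-2 → posterior Normal(7/33, 12/11)
obs 4: x=-7/4 → posterior Normal(-7/41, 36/41)
obs 5: x=-1/2 → posterior Normal(-11/49, 36/49)
obs 6: x=3/4 → posterior Normal(-5/57, 12/19)
obs 7: x=4 → posterior Normal(27/65, 36/65)
obs 8: x=-1 → posterior Normal(19/73, 36/73)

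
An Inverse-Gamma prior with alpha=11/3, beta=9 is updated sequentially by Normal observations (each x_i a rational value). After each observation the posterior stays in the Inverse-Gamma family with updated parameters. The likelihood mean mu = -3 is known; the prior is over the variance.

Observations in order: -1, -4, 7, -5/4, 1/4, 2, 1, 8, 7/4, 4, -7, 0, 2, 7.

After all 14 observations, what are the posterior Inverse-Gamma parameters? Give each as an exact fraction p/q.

obs 1: x=-1 → posterior Inverse-Gamma(25/6, 11)
obs 2: x=-4 → posterior Inverse-Gamma(14/3, 23/2)
obs 3: x=7 → posterior Inverse-Gamma(31/6, 123/2)
obs 4: x=-5/4 → posterior Inverse-Gamma(17/3, 2017/32)
obs 5: x=1/4 → posterior Inverse-Gamma(37/6, 1093/16)
obs 6: x=2 → posterior Inverse-Gamma(20/3, 1293/16)
obs 7: x=1 → posterior Inverse-Gamma(43/6, 1421/16)
obs 8: x=8 → posterior Inverse-Gamma(23/3, 2389/16)
obs 9: x=7/4 → posterior Inverse-Gamma(49/6, 5139/32)
obs 10: x=4 → posterior Inverse-Gamma(26/3, 5923/32)
obs 11: x=-7 → posterior Inverse-Gamma(55/6, 6179/32)
obs 12: x=0 → posterior Inverse-Gamma(29/3, 6323/32)
obs 13: x=2 → posterior Inverse-Gamma(61/6, 6723/32)
obs 14: x=7 → posterior Inverse-Gamma(32/3, 8323/32)

alpha=32/3, beta=8323/32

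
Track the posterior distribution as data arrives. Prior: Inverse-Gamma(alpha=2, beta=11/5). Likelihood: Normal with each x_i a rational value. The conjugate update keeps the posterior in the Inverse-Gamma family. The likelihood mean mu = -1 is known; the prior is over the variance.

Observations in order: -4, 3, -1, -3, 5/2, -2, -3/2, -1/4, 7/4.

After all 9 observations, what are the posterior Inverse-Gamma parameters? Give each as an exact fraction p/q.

alpha=13/2, beta=2201/80

obs 1: x=-4 → posterior Inverse-Gamma(5/2, 67/10)
obs 2: x=3 → posterior Inverse-Gamma(3, 147/10)
obs 3: x=-1 → posterior Inverse-Gamma(7/2, 147/10)
obs 4: x=-3 → posterior Inverse-Gamma(4, 167/10)
obs 5: x=5/2 → posterior Inverse-Gamma(9/2, 913/40)
obs 6: x=-2 → posterior Inverse-Gamma(5, 933/40)
obs 7: x=-3/2 → posterior Inverse-Gamma(11/2, 469/20)
obs 8: x=-1/4 → posterior Inverse-Gamma(6, 3797/160)
obs 9: x=7/4 → posterior Inverse-Gamma(13/2, 2201/80)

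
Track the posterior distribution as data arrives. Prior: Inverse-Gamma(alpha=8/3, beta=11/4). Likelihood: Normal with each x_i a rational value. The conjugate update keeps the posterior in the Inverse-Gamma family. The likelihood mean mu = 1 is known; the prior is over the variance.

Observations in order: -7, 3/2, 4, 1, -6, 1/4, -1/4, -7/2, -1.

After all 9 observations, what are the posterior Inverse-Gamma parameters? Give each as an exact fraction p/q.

obs 1: x=-7 → posterior Inverse-Gamma(19/6, 139/4)
obs 2: x=3/2 → posterior Inverse-Gamma(11/3, 279/8)
obs 3: x=4 → posterior Inverse-Gamma(25/6, 315/8)
obs 4: x=1 → posterior Inverse-Gamma(14/3, 315/8)
obs 5: x=-6 → posterior Inverse-Gamma(31/6, 511/8)
obs 6: x=1/4 → posterior Inverse-Gamma(17/3, 2053/32)
obs 7: x=-1/4 → posterior Inverse-Gamma(37/6, 1039/16)
obs 8: x=-7/2 → posterior Inverse-Gamma(20/3, 1201/16)
obs 9: x=-1 → posterior Inverse-Gamma(43/6, 1233/16)

alpha=43/6, beta=1233/16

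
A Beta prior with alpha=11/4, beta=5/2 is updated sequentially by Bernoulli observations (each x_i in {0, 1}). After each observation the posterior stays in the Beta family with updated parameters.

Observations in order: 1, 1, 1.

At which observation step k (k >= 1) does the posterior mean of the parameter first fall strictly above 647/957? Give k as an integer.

k = 3

obs 1: x=1 → posterior Beta(15/4, 5/2)
obs 2: x=1 → posterior Beta(19/4, 5/2)
obs 3: x=1 → posterior Beta(23/4, 5/2)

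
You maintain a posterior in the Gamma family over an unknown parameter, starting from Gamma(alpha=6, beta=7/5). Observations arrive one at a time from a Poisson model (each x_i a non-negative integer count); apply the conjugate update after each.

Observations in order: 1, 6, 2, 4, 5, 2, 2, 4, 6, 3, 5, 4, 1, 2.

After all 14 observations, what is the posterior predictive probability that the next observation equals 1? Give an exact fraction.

obs 1: x=1 → posterior Gamma(7, 12/5)
obs 2: x=6 → posterior Gamma(13, 17/5)
obs 3: x=2 → posterior Gamma(15, 22/5)
obs 4: x=4 → posterior Gamma(19, 27/5)
obs 5: x=5 → posterior Gamma(24, 32/5)
obs 6: x=2 → posterior Gamma(26, 37/5)
obs 7: x=2 → posterior Gamma(28, 42/5)
obs 8: x=4 → posterior Gamma(32, 47/5)
obs 9: x=6 → posterior Gamma(38, 52/5)
obs 10: x=3 → posterior Gamma(41, 57/5)
obs 11: x=5 → posterior Gamma(46, 62/5)
obs 12: x=4 → posterior Gamma(50, 67/5)
obs 13: x=1 → posterior Gamma(51, 72/5)
obs 14: x=2 → posterior Gamma(53, 77/5)

2554196515457457428269841030420686960031149122440935025658617407239978920029390800486247332254890440005/22179309879033812104442662163169100456035325932765114783687241654685681288828997242847418252197388877824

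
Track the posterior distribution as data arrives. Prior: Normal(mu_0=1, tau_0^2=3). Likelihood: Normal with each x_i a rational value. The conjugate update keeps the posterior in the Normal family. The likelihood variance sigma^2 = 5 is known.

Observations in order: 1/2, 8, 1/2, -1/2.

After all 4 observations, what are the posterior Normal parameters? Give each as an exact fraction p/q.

obs 1: x=1/2 → posterior Normal(13/16, 15/8)
obs 2: x=8 → posterior Normal(61/22, 15/11)
obs 3: x=1/2 → posterior Normal(16/7, 15/14)
obs 4: x=-1/2 → posterior Normal(61/34, 15/17)

mu_0=61/34, tau_0^2=15/17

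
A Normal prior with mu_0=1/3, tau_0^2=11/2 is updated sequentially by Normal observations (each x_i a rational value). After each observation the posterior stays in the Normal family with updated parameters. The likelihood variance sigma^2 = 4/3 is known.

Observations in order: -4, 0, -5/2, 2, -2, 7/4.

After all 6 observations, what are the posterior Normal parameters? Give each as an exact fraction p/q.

mu_0=-1849/2472, tau_0^2=22/103

obs 1: x=-4 → posterior Normal(-388/123, 44/41)
obs 2: x=0 → posterior Normal(-194/111, 22/37)
obs 3: x=-5/2 → posterior Normal(-1271/642, 44/107)
obs 4: x=2 → posterior Normal(-25/24, 11/35)
obs 5: x=-2 → posterior Normal(-1271/1038, 44/173)
obs 6: x=7/4 → posterior Normal(-1849/2472, 22/103)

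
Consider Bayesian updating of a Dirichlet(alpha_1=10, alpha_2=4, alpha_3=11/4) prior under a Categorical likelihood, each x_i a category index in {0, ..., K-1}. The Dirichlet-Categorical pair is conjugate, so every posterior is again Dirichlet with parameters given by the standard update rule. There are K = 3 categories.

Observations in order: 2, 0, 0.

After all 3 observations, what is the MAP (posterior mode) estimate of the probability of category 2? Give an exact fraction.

11/67

obs 1: x=2 → posterior Dirichlet(10, 4, 15/4)
obs 2: x=0 → posterior Dirichlet(11, 4, 15/4)
obs 3: x=0 → posterior Dirichlet(12, 4, 15/4)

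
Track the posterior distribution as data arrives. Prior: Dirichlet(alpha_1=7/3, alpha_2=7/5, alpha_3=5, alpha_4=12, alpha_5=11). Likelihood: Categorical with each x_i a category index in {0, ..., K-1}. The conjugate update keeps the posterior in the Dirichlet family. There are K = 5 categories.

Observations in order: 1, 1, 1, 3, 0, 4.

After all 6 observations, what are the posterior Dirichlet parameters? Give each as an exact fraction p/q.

alpha_1=10/3, alpha_2=22/5, alpha_3=5, alpha_4=13, alpha_5=12

obs 1: x=1 → posterior Dirichlet(7/3, 12/5, 5, 12, 11)
obs 2: x=1 → posterior Dirichlet(7/3, 17/5, 5, 12, 11)
obs 3: x=1 → posterior Dirichlet(7/3, 22/5, 5, 12, 11)
obs 4: x=3 → posterior Dirichlet(7/3, 22/5, 5, 13, 11)
obs 5: x=0 → posterior Dirichlet(10/3, 22/5, 5, 13, 11)
obs 6: x=4 → posterior Dirichlet(10/3, 22/5, 5, 13, 12)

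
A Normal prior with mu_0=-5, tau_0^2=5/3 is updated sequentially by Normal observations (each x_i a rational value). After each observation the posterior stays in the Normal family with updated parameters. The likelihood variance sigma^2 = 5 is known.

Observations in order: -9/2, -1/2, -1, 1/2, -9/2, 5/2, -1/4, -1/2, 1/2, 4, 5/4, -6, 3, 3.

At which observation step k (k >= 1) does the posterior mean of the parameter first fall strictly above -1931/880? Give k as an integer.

obs 1: x=-9/2 → posterior Normal(-39/8, 5/4)
obs 2: x=-1/2 → posterior Normal(-4, 1)
obs 3: x=-1 → posterior Normal(-7/2, 5/6)
obs 4: x=1/2 → posterior Normal(-41/14, 5/7)
obs 5: x=-9/2 → posterior Normal(-25/8, 5/8)
obs 6: x=5/2 → posterior Normal(-5/2, 5/9)
obs 7: x=-1/4 → posterior Normal(-91/40, 1/2)
obs 8: x=-1/2 → posterior Normal(-93/44, 5/11)
obs 9: x=1/2 → posterior Normal(-91/48, 5/12)
obs 10: x=4 → posterior Normal(-75/52, 5/13)
obs 11: x=5/4 → posterior Normal(-5/4, 5/14)
obs 12: x=-6 → posterior Normal(-47/30, 1/3)
obs 13: x=3 → posterior Normal(-41/32, 5/16)
obs 14: x=3 → posterior Normal(-35/34, 5/17)

k = 8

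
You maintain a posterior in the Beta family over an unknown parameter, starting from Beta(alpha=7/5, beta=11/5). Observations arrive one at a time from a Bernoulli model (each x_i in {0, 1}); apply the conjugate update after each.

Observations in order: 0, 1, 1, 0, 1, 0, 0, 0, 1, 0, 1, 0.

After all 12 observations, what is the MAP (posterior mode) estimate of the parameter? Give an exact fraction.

obs 1: x=0 → posterior Beta(7/5, 16/5)
obs 2: x=1 → posterior Beta(12/5, 16/5)
obs 3: x=1 → posterior Beta(17/5, 16/5)
obs 4: x=0 → posterior Beta(17/5, 21/5)
obs 5: x=1 → posterior Beta(22/5, 21/5)
obs 6: x=0 → posterior Beta(22/5, 26/5)
obs 7: x=0 → posterior Beta(22/5, 31/5)
obs 8: x=0 → posterior Beta(22/5, 36/5)
obs 9: x=1 → posterior Beta(27/5, 36/5)
obs 10: x=0 → posterior Beta(27/5, 41/5)
obs 11: x=1 → posterior Beta(32/5, 41/5)
obs 12: x=0 → posterior Beta(32/5, 46/5)

27/68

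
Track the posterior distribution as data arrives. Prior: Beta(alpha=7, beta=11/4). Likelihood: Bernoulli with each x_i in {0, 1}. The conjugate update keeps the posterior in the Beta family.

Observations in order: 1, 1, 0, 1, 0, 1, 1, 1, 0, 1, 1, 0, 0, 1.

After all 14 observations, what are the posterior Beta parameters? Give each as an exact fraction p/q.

alpha=16, beta=31/4

obs 1: x=1 → posterior Beta(8, 11/4)
obs 2: x=1 → posterior Beta(9, 11/4)
obs 3: x=0 → posterior Beta(9, 15/4)
obs 4: x=1 → posterior Beta(10, 15/4)
obs 5: x=0 → posterior Beta(10, 19/4)
obs 6: x=1 → posterior Beta(11, 19/4)
obs 7: x=1 → posterior Beta(12, 19/4)
obs 8: x=1 → posterior Beta(13, 19/4)
obs 9: x=0 → posterior Beta(13, 23/4)
obs 10: x=1 → posterior Beta(14, 23/4)
obs 11: x=1 → posterior Beta(15, 23/4)
obs 12: x=0 → posterior Beta(15, 27/4)
obs 13: x=0 → posterior Beta(15, 31/4)
obs 14: x=1 → posterior Beta(16, 31/4)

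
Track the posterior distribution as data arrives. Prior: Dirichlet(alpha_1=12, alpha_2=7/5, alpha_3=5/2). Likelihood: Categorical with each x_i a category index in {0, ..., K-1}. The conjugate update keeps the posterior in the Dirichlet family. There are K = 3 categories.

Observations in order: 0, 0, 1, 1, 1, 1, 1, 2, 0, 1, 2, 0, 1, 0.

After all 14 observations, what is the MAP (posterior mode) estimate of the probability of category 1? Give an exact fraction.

obs 1: x=0 → posterior Dirichlet(13, 7/5, 5/2)
obs 2: x=0 → posterior Dirichlet(14, 7/5, 5/2)
obs 3: x=1 → posterior Dirichlet(14, 12/5, 5/2)
obs 4: x=1 → posterior Dirichlet(14, 17/5, 5/2)
obs 5: x=1 → posterior Dirichlet(14, 22/5, 5/2)
obs 6: x=1 → posterior Dirichlet(14, 27/5, 5/2)
obs 7: x=1 → posterior Dirichlet(14, 32/5, 5/2)
obs 8: x=2 → posterior Dirichlet(14, 32/5, 7/2)
obs 9: x=0 → posterior Dirichlet(15, 32/5, 7/2)
obs 10: x=1 → posterior Dirichlet(15, 37/5, 7/2)
obs 11: x=2 → posterior Dirichlet(15, 37/5, 9/2)
obs 12: x=0 → posterior Dirichlet(16, 37/5, 9/2)
obs 13: x=1 → posterior Dirichlet(16, 42/5, 9/2)
obs 14: x=0 → posterior Dirichlet(17, 42/5, 9/2)

74/269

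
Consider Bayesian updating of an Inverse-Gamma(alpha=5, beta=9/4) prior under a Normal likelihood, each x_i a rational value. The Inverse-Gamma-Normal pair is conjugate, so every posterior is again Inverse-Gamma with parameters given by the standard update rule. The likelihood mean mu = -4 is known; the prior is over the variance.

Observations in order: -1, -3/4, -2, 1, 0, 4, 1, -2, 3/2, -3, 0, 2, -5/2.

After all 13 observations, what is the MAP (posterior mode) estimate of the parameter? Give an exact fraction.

3961/400

obs 1: x=-1 → posterior Inverse-Gamma(11/2, 27/4)
obs 2: x=-3/4 → posterior Inverse-Gamma(6, 385/32)
obs 3: x=-2 → posterior Inverse-Gamma(13/2, 449/32)
obs 4: x=1 → posterior Inverse-Gamma(7, 849/32)
obs 5: x=0 → posterior Inverse-Gamma(15/2, 1105/32)
obs 6: x=4 → posterior Inverse-Gamma(8, 2129/32)
obs 7: x=1 → posterior Inverse-Gamma(17/2, 2529/32)
obs 8: x=-2 → posterior Inverse-Gamma(9, 2593/32)
obs 9: x=3/2 → posterior Inverse-Gamma(19/2, 3077/32)
obs 10: x=-3 → posterior Inverse-Gamma(10, 3093/32)
obs 11: x=0 → posterior Inverse-Gamma(21/2, 3349/32)
obs 12: x=2 → posterior Inverse-Gamma(11, 3925/32)
obs 13: x=-5/2 → posterior Inverse-Gamma(23/2, 3961/32)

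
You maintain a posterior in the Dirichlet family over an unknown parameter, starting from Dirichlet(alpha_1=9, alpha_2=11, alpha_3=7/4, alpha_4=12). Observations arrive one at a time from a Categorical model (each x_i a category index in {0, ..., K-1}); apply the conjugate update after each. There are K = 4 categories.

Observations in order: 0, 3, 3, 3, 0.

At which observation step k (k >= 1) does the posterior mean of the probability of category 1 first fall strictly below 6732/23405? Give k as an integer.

k = 5

obs 1: x=0 → posterior Dirichlet(10, 11, 7/4, 12)
obs 2: x=3 → posterior Dirichlet(10, 11, 7/4, 13)
obs 3: x=3 → posterior Dirichlet(10, 11, 7/4, 14)
obs 4: x=3 → posterior Dirichlet(10, 11, 7/4, 15)
obs 5: x=0 → posterior Dirichlet(11, 11, 7/4, 15)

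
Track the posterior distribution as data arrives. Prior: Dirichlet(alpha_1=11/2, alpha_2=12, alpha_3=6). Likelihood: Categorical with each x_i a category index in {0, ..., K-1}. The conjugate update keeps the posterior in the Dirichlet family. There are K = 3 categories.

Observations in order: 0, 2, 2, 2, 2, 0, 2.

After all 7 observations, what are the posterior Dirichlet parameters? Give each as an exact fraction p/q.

obs 1: x=0 → posterior Dirichlet(13/2, 12, 6)
obs 2: x=2 → posterior Dirichlet(13/2, 12, 7)
obs 3: x=2 → posterior Dirichlet(13/2, 12, 8)
obs 4: x=2 → posterior Dirichlet(13/2, 12, 9)
obs 5: x=2 → posterior Dirichlet(13/2, 12, 10)
obs 6: x=0 → posterior Dirichlet(15/2, 12, 10)
obs 7: x=2 → posterior Dirichlet(15/2, 12, 11)

alpha_1=15/2, alpha_2=12, alpha_3=11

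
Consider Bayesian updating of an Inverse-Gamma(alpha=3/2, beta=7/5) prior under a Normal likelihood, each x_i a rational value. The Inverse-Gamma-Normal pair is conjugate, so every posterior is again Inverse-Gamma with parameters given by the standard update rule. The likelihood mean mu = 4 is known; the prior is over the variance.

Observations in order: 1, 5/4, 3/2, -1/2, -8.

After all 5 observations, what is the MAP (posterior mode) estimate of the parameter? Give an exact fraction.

15189/800

obs 1: x=1 → posterior Inverse-Gamma(2, 59/10)
obs 2: x=5/4 → posterior Inverse-Gamma(5/2, 1549/160)
obs 3: x=3/2 → posterior Inverse-Gamma(3, 2049/160)
obs 4: x=-1/2 → posterior Inverse-Gamma(7/2, 3669/160)
obs 5: x=-8 → posterior Inverse-Gamma(4, 15189/160)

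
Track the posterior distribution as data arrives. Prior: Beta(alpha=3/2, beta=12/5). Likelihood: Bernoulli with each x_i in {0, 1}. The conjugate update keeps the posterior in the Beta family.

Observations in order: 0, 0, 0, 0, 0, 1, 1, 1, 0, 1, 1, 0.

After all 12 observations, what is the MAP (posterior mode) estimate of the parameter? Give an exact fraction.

55/139

obs 1: x=0 → posterior Beta(3/2, 17/5)
obs 2: x=0 → posterior Beta(3/2, 22/5)
obs 3: x=0 → posterior Beta(3/2, 27/5)
obs 4: x=0 → posterior Beta(3/2, 32/5)
obs 5: x=0 → posterior Beta(3/2, 37/5)
obs 6: x=1 → posterior Beta(5/2, 37/5)
obs 7: x=1 → posterior Beta(7/2, 37/5)
obs 8: x=1 → posterior Beta(9/2, 37/5)
obs 9: x=0 → posterior Beta(9/2, 42/5)
obs 10: x=1 → posterior Beta(11/2, 42/5)
obs 11: x=1 → posterior Beta(13/2, 42/5)
obs 12: x=0 → posterior Beta(13/2, 47/5)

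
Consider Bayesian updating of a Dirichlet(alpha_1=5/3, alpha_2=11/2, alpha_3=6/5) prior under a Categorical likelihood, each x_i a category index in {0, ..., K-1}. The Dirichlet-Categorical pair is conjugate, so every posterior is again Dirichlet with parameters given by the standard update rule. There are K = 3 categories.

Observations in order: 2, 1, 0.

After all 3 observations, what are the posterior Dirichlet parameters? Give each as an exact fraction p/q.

obs 1: x=2 → posterior Dirichlet(5/3, 11/2, 11/5)
obs 2: x=1 → posterior Dirichlet(5/3, 13/2, 11/5)
obs 3: x=0 → posterior Dirichlet(8/3, 13/2, 11/5)

alpha_1=8/3, alpha_2=13/2, alpha_3=11/5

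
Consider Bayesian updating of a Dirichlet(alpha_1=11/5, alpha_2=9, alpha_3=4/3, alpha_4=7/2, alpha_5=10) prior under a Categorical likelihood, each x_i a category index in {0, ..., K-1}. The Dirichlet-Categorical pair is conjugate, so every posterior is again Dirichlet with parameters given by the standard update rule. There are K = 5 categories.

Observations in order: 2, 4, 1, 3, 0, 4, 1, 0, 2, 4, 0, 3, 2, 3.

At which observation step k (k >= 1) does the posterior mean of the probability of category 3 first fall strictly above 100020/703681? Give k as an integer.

k = 4

obs 1: x=2 → posterior Dirichlet(11/5, 9, 7/3, 7/2, 10)
obs 2: x=4 → posterior Dirichlet(11/5, 9, 7/3, 7/2, 11)
obs 3: x=1 → posterior Dirichlet(11/5, 10, 7/3, 7/2, 11)
obs 4: x=3 → posterior Dirichlet(11/5, 10, 7/3, 9/2, 11)
obs 5: x=0 → posterior Dirichlet(16/5, 10, 7/3, 9/2, 11)
obs 6: x=4 → posterior Dirichlet(16/5, 10, 7/3, 9/2, 12)
obs 7: x=1 → posterior Dirichlet(16/5, 11, 7/3, 9/2, 12)
obs 8: x=0 → posterior Dirichlet(21/5, 11, 7/3, 9/2, 12)
obs 9: x=2 → posterior Dirichlet(21/5, 11, 10/3, 9/2, 12)
obs 10: x=4 → posterior Dirichlet(21/5, 11, 10/3, 9/2, 13)
obs 11: x=0 → posterior Dirichlet(26/5, 11, 10/3, 9/2, 13)
obs 12: x=3 → posterior Dirichlet(26/5, 11, 10/3, 11/2, 13)
obs 13: x=2 → posterior Dirichlet(26/5, 11, 13/3, 11/2, 13)
obs 14: x=3 → posterior Dirichlet(26/5, 11, 13/3, 13/2, 13)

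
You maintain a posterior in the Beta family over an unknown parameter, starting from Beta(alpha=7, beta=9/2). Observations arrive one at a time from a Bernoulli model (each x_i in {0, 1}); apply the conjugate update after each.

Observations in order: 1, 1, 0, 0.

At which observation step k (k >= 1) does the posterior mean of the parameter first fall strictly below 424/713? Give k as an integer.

k = 4

obs 1: x=1 → posterior Beta(8, 9/2)
obs 2: x=1 → posterior Beta(9, 9/2)
obs 3: x=0 → posterior Beta(9, 11/2)
obs 4: x=0 → posterior Beta(9, 13/2)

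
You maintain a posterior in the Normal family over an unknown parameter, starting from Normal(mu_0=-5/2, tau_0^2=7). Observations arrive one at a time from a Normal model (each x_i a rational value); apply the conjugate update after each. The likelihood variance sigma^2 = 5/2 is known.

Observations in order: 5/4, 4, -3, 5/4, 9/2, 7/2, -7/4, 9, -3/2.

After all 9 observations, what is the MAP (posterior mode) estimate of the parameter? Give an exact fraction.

obs 1: x=5/4 → posterior Normal(5/19, 35/19)
obs 2: x=4 → posterior Normal(61/33, 35/33)
obs 3: x=-3 → posterior Normal(19/47, 35/47)
obs 4: x=5/4 → posterior Normal(73/122, 35/61)
obs 5: x=9/2 → posterior Normal(199/150, 7/15)
obs 6: x=7/2 → posterior Normal(297/178, 35/89)
obs 7: x=-7/4 → posterior Normal(124/103, 35/103)
obs 8: x=9 → posterior Normal(250/117, 35/117)
obs 9: x=-3/2 → posterior Normal(229/131, 35/131)

229/131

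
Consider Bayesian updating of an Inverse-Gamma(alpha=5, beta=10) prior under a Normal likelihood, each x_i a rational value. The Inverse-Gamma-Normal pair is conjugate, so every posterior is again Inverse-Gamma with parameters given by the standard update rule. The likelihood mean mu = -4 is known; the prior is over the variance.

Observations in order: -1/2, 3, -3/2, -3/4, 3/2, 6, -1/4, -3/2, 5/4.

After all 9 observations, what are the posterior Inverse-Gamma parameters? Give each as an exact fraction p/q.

alpha=19/2, beta=4419/32

obs 1: x=-1/2 → posterior Inverse-Gamma(11/2, 129/8)
obs 2: x=3 → posterior Inverse-Gamma(6, 325/8)
obs 3: x=-3/2 → posterior Inverse-Gamma(13/2, 175/4)
obs 4: x=-3/4 → posterior Inverse-Gamma(7, 1569/32)
obs 5: x=3/2 → posterior Inverse-Gamma(15/2, 2053/32)
obs 6: x=6 → posterior Inverse-Gamma(8, 3653/32)
obs 7: x=-1/4 → posterior Inverse-Gamma(17/2, 1939/16)
obs 8: x=-3/2 → posterior Inverse-Gamma(9, 1989/16)
obs 9: x=5/4 → posterior Inverse-Gamma(19/2, 4419/32)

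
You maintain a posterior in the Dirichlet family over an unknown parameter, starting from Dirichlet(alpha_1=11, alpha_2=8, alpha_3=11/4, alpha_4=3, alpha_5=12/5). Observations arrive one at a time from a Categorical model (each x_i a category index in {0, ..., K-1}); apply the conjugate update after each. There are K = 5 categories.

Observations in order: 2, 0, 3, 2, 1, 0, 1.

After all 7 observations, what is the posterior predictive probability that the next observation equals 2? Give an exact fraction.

95/683

obs 1: x=2 → posterior Dirichlet(11, 8, 15/4, 3, 12/5)
obs 2: x=0 → posterior Dirichlet(12, 8, 15/4, 3, 12/5)
obs 3: x=3 → posterior Dirichlet(12, 8, 15/4, 4, 12/5)
obs 4: x=2 → posterior Dirichlet(12, 8, 19/4, 4, 12/5)
obs 5: x=1 → posterior Dirichlet(12, 9, 19/4, 4, 12/5)
obs 6: x=0 → posterior Dirichlet(13, 9, 19/4, 4, 12/5)
obs 7: x=1 → posterior Dirichlet(13, 10, 19/4, 4, 12/5)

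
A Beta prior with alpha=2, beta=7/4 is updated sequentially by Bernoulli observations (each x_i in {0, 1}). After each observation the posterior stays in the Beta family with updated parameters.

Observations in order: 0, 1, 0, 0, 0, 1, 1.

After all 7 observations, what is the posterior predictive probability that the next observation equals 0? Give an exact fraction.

23/43

obs 1: x=0 → posterior Beta(2, 11/4)
obs 2: x=1 → posterior Beta(3, 11/4)
obs 3: x=0 → posterior Beta(3, 15/4)
obs 4: x=0 → posterior Beta(3, 19/4)
obs 5: x=0 → posterior Beta(3, 23/4)
obs 6: x=1 → posterior Beta(4, 23/4)
obs 7: x=1 → posterior Beta(5, 23/4)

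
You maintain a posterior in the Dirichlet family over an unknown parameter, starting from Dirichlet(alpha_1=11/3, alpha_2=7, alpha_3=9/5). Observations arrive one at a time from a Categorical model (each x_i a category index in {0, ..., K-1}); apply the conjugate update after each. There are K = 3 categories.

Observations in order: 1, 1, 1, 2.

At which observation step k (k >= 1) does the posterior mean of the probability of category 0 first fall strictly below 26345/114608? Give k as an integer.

obs 1: x=1 → posterior Dirichlet(11/3, 8, 9/5)
obs 2: x=1 → posterior Dirichlet(11/3, 9, 9/5)
obs 3: x=1 → posterior Dirichlet(11/3, 10, 9/5)
obs 4: x=2 → posterior Dirichlet(11/3, 10, 14/5)

k = 4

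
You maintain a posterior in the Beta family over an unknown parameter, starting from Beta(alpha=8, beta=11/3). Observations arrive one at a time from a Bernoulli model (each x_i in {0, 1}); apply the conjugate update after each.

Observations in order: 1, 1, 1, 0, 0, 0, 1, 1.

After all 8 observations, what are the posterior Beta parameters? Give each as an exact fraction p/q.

obs 1: x=1 → posterior Beta(9, 11/3)
obs 2: x=1 → posterior Beta(10, 11/3)
obs 3: x=1 → posterior Beta(11, 11/3)
obs 4: x=0 → posterior Beta(11, 14/3)
obs 5: x=0 → posterior Beta(11, 17/3)
obs 6: x=0 → posterior Beta(11, 20/3)
obs 7: x=1 → posterior Beta(12, 20/3)
obs 8: x=1 → posterior Beta(13, 20/3)

alpha=13, beta=20/3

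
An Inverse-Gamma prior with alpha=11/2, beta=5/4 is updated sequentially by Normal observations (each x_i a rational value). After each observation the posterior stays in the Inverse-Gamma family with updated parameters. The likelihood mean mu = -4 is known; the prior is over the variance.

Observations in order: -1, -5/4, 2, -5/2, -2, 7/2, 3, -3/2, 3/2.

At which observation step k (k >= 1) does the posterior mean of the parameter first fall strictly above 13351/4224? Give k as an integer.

k = 3

obs 1: x=-1 → posterior Inverse-Gamma(6, 23/4)
obs 2: x=-5/4 → posterior Inverse-Gamma(13/2, 305/32)
obs 3: x=2 → posterior Inverse-Gamma(7, 881/32)
obs 4: x=-5/2 → posterior Inverse-Gamma(15/2, 917/32)
obs 5: x=-2 → posterior Inverse-Gamma(8, 981/32)
obs 6: x=7/2 → posterior Inverse-Gamma(17/2, 1881/32)
obs 7: x=3 → posterior Inverse-Gamma(9, 2665/32)
obs 8: x=-3/2 → posterior Inverse-Gamma(19/2, 2765/32)
obs 9: x=3/2 → posterior Inverse-Gamma(10, 3249/32)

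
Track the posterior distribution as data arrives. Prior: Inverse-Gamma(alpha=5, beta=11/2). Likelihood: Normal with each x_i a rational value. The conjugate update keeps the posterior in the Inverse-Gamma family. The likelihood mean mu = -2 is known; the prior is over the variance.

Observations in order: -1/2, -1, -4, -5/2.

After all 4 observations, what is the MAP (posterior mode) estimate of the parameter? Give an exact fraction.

obs 1: x=-1/2 → posterior Inverse-Gamma(11/2, 53/8)
obs 2: x=-1 → posterior Inverse-Gamma(6, 57/8)
obs 3: x=-4 → posterior Inverse-Gamma(13/2, 73/8)
obs 4: x=-5/2 → posterior Inverse-Gamma(7, 37/4)

37/32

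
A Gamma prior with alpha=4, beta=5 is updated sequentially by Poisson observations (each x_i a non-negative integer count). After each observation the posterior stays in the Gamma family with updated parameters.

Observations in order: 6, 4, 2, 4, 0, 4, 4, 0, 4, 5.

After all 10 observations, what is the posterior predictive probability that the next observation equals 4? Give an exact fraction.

1497080890089937347677550860680639743804931640625/11692013098647223345629478661730264157247460343808

obs 1: x=6 → posterior Gamma(10, 6)
obs 2: x=4 → posterior Gamma(14, 7)
obs 3: x=2 → posterior Gamma(16, 8)
obs 4: x=4 → posterior Gamma(20, 9)
obs 5: x=0 → posterior Gamma(20, 10)
obs 6: x=4 → posterior Gamma(24, 11)
obs 7: x=4 → posterior Gamma(28, 12)
obs 8: x=0 → posterior Gamma(28, 13)
obs 9: x=4 → posterior Gamma(32, 14)
obs 10: x=5 → posterior Gamma(37, 15)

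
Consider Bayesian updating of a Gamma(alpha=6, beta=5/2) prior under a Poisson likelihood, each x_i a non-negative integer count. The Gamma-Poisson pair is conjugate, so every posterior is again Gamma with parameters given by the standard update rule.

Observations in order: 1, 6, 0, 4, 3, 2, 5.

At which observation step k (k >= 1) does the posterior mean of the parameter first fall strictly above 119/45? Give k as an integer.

k = 2

obs 1: x=1 → posterior Gamma(7, 7/2)
obs 2: x=6 → posterior Gamma(13, 9/2)
obs 3: x=0 → posterior Gamma(13, 11/2)
obs 4: x=4 → posterior Gamma(17, 13/2)
obs 5: x=3 → posterior Gamma(20, 15/2)
obs 6: x=2 → posterior Gamma(22, 17/2)
obs 7: x=5 → posterior Gamma(27, 19/2)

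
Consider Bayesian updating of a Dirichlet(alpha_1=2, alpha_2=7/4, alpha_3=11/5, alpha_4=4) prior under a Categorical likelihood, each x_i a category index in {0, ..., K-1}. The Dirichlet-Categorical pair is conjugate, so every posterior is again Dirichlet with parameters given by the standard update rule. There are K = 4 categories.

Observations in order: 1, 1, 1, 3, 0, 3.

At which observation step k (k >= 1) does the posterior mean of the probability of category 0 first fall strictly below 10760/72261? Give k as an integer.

k = 4

obs 1: x=1 → posterior Dirichlet(2, 11/4, 11/5, 4)
obs 2: x=1 → posterior Dirichlet(2, 15/4, 11/5, 4)
obs 3: x=1 → posterior Dirichlet(2, 19/4, 11/5, 4)
obs 4: x=3 → posterior Dirichlet(2, 19/4, 11/5, 5)
obs 5: x=0 → posterior Dirichlet(3, 19/4, 11/5, 5)
obs 6: x=3 → posterior Dirichlet(3, 19/4, 11/5, 6)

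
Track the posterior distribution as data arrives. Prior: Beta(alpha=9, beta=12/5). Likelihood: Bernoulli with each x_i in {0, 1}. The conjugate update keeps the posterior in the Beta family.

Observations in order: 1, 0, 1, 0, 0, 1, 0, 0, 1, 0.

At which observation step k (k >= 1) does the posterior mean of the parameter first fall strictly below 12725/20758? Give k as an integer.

obs 1: x=1 → posterior Beta(10, 12/5)
obs 2: x=0 → posterior Beta(10, 17/5)
obs 3: x=1 → posterior Beta(11, 17/5)
obs 4: x=0 → posterior Beta(11, 22/5)
obs 5: x=0 → posterior Beta(11, 27/5)
obs 6: x=1 → posterior Beta(12, 27/5)
obs 7: x=0 → posterior Beta(12, 32/5)
obs 8: x=0 → posterior Beta(12, 37/5)
obs 9: x=1 → posterior Beta(13, 37/5)
obs 10: x=0 → posterior Beta(13, 42/5)

k = 10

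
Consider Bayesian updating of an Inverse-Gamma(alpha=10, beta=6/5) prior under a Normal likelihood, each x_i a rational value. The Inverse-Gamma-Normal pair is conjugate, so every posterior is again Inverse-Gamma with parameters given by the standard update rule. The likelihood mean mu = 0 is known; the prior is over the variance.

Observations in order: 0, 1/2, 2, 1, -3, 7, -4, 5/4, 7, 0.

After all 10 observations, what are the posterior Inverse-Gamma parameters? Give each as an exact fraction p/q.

alpha=15, beta=10577/160

obs 1: x=0 → posterior Inverse-Gamma(21/2, 6/5)
obs 2: x=1/2 → posterior Inverse-Gamma(11, 53/40)
obs 3: x=2 → posterior Inverse-Gamma(23/2, 133/40)
obs 4: x=1 → posterior Inverse-Gamma(12, 153/40)
obs 5: x=-3 → posterior Inverse-Gamma(25/2, 333/40)
obs 6: x=7 → posterior Inverse-Gamma(13, 1313/40)
obs 7: x=-4 → posterior Inverse-Gamma(27/2, 1633/40)
obs 8: x=5/4 → posterior Inverse-Gamma(14, 6657/160)
obs 9: x=7 → posterior Inverse-Gamma(29/2, 10577/160)
obs 10: x=0 → posterior Inverse-Gamma(15, 10577/160)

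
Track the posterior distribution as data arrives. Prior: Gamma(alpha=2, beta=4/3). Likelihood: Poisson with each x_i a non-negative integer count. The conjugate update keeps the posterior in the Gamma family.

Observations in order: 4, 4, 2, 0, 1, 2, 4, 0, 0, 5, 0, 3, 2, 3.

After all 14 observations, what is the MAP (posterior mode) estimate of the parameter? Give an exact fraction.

obs 1: x=4 → posterior Gamma(6, 7/3)
obs 2: x=4 → posterior Gamma(10, 10/3)
obs 3: x=2 → posterior Gamma(12, 13/3)
obs 4: x=0 → posterior Gamma(12, 16/3)
obs 5: x=1 → posterior Gamma(13, 19/3)
obs 6: x=2 → posterior Gamma(15, 22/3)
obs 7: x=4 → posterior Gamma(19, 25/3)
obs 8: x=0 → posterior Gamma(19, 28/3)
obs 9: x=0 → posterior Gamma(19, 31/3)
obs 10: x=5 → posterior Gamma(24, 34/3)
obs 11: x=0 → posterior Gamma(24, 37/3)
obs 12: x=3 → posterior Gamma(27, 40/3)
obs 13: x=2 → posterior Gamma(29, 43/3)
obs 14: x=3 → posterior Gamma(32, 46/3)

93/46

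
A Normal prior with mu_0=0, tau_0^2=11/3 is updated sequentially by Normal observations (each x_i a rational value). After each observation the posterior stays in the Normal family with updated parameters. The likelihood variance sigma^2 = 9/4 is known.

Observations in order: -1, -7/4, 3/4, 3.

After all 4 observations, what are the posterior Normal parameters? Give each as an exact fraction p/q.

mu_0=44/203, tau_0^2=99/203

obs 1: x=-1 → posterior Normal(-44/71, 99/71)
obs 2: x=-7/4 → posterior Normal(-121/115, 99/115)
obs 3: x=3/4 → posterior Normal(-88/159, 33/53)
obs 4: x=3 → posterior Normal(44/203, 99/203)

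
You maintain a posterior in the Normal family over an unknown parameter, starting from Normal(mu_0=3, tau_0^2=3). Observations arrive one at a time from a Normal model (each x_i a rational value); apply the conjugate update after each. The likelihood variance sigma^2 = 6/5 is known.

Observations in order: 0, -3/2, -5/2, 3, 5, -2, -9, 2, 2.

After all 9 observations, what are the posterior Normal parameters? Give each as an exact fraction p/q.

obs 1: x=0 → posterior Normal(6/7, 6/7)
obs 2: x=-3/2 → posterior Normal(-1/8, 1/2)
obs 3: x=-5/2 → posterior Normal(-14/17, 6/17)
obs 4: x=3 → posterior Normal(1/22, 3/11)
obs 5: x=5 → posterior Normal(26/27, 2/9)
obs 6: x=-2 → posterior Normal(1/2, 3/16)
obs 7: x=-9 → posterior Normal(-29/37, 6/37)
obs 8: x=2 → posterior Normal(-19/42, 1/7)
obs 9: x=2 → posterior Normal(-9/47, 6/47)

mu_0=-9/47, tau_0^2=6/47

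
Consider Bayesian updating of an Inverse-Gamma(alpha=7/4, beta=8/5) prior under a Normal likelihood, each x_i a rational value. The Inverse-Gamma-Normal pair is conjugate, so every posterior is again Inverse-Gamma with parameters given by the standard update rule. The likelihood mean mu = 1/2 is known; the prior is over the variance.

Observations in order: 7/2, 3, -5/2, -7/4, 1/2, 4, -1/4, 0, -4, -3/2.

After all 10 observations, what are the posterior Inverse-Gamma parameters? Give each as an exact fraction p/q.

obs 1: x=7/2 → posterior Inverse-Gamma(9/4, 61/10)
obs 2: x=3 → posterior Inverse-Gamma(11/4, 369/40)
obs 3: x=-5/2 → posterior Inverse-Gamma(13/4, 549/40)
obs 4: x=-7/4 → posterior Inverse-Gamma(15/4, 2601/160)
obs 5: x=1/2 → posterior Inverse-Gamma(17/4, 2601/160)
obs 6: x=4 → posterior Inverse-Gamma(19/4, 3581/160)
obs 7: x=-1/4 → posterior Inverse-Gamma(21/4, 1813/80)
obs 8: x=0 → posterior Inverse-Gamma(23/4, 1823/80)
obs 9: x=-4 → posterior Inverse-Gamma(25/4, 2633/80)
obs 10: x=-3/2 → posterior Inverse-Gamma(27/4, 2793/80)

alpha=27/4, beta=2793/80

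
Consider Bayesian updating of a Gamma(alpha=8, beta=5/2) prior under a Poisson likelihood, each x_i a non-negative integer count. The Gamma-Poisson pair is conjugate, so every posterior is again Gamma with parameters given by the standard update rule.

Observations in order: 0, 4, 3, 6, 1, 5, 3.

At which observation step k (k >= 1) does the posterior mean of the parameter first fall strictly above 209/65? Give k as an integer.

k = 4

obs 1: x=0 → posterior Gamma(8, 7/2)
obs 2: x=4 → posterior Gamma(12, 9/2)
obs 3: x=3 → posterior Gamma(15, 11/2)
obs 4: x=6 → posterior Gamma(21, 13/2)
obs 5: x=1 → posterior Gamma(22, 15/2)
obs 6: x=5 → posterior Gamma(27, 17/2)
obs 7: x=3 → posterior Gamma(30, 19/2)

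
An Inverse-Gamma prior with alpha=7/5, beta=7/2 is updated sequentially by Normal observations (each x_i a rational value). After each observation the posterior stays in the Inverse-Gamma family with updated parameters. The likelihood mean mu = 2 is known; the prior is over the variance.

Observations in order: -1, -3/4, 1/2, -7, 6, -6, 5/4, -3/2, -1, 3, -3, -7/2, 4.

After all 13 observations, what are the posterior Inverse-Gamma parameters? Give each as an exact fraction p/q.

obs 1: x=-1 → posterior Inverse-Gamma(19/10, 8)
obs 2: x=-3/4 → posterior Inverse-Gamma(12/5, 377/32)
obs 3: x=1/2 → posterior Inverse-Gamma(29/10, 413/32)
obs 4: x=-7 → posterior Inverse-Gamma(17/5, 1709/32)
obs 5: x=6 → posterior Inverse-Gamma(39/10, 1965/32)
obs 6: x=-6 → posterior Inverse-Gamma(22/5, 2989/32)
obs 7: x=5/4 → posterior Inverse-Gamma(49/10, 1499/16)
obs 8: x=-3/2 → posterior Inverse-Gamma(27/5, 1597/16)
obs 9: x=-1 → posterior Inverse-Gamma(59/10, 1669/16)
obs 10: x=3 → posterior Inverse-Gamma(32/5, 1677/16)
obs 11: x=-3 → posterior Inverse-Gamma(69/10, 1877/16)
obs 12: x=-7/2 → posterior Inverse-Gamma(37/5, 2119/16)
obs 13: x=4 → posterior Inverse-Gamma(79/10, 2151/16)

alpha=79/10, beta=2151/16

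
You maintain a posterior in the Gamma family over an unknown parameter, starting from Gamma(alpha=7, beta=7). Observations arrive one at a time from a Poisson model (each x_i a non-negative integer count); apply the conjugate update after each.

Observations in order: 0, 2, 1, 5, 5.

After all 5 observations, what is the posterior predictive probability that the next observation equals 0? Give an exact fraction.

obs 1: x=0 → posterior Gamma(7, 8)
obs 2: x=2 → posterior Gamma(9, 9)
obs 3: x=1 → posterior Gamma(10, 10)
obs 4: x=5 → posterior Gamma(15, 11)
obs 5: x=5 → posterior Gamma(20, 12)

3833759992447475122176/19004963774880799438801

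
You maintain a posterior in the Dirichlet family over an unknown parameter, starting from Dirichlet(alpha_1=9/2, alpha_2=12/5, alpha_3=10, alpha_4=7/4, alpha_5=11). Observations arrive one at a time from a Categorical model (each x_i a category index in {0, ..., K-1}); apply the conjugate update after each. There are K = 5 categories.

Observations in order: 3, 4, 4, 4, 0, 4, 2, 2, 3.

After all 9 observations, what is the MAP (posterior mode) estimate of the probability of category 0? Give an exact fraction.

obs 1: x=3 → posterior Dirichlet(9/2, 12/5, 10, 11/4, 11)
obs 2: x=4 → posterior Dirichlet(9/2, 12/5, 10, 11/4, 12)
obs 3: x=4 → posterior Dirichlet(9/2, 12/5, 10, 11/4, 13)
obs 4: x=4 → posterior Dirichlet(9/2, 12/5, 10, 11/4, 14)
obs 5: x=0 → posterior Dirichlet(11/2, 12/5, 10, 11/4, 14)
obs 6: x=4 → posterior Dirichlet(11/2, 12/5, 10, 11/4, 15)
obs 7: x=2 → posterior Dirichlet(11/2, 12/5, 11, 11/4, 15)
obs 8: x=2 → posterior Dirichlet(11/2, 12/5, 12, 11/4, 15)
obs 9: x=3 → posterior Dirichlet(11/2, 12/5, 12, 15/4, 15)

90/673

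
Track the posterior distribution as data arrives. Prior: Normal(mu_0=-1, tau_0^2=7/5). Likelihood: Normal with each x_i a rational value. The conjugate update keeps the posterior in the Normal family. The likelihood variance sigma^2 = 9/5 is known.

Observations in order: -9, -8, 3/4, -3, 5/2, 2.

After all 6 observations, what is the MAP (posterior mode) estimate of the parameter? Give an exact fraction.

-449/204

obs 1: x=-9 → posterior Normal(-9/2, 63/80)
obs 2: x=-8 → posterior Normal(-128/23, 63/115)
obs 3: x=3/4 → posterior Normal(-491/120, 21/50)
obs 4: x=-3 → posterior Normal(-575/148, 63/185)
obs 5: x=5/2 → posterior Normal(-505/176, 63/220)
obs 6: x=2 → posterior Normal(-449/204, 21/85)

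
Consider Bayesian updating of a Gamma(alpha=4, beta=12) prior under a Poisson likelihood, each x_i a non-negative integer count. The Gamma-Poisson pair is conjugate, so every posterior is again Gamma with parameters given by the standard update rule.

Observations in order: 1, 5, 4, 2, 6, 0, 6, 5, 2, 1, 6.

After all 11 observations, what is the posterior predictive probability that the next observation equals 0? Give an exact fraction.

1558005952997140033806173725098810522409738596181909282129/9308338151941866618592771645958951941937449991757235224576

obs 1: x=1 → posterior Gamma(5, 13)
obs 2: x=5 → posterior Gamma(10, 14)
obs 3: x=4 → posterior Gamma(14, 15)
obs 4: x=2 → posterior Gamma(16, 16)
obs 5: x=6 → posterior Gamma(22, 17)
obs 6: x=0 → posterior Gamma(22, 18)
obs 7: x=6 → posterior Gamma(28, 19)
obs 8: x=5 → posterior Gamma(33, 20)
obs 9: x=2 → posterior Gamma(35, 21)
obs 10: x=1 → posterior Gamma(36, 22)
obs 11: x=6 → posterior Gamma(42, 23)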